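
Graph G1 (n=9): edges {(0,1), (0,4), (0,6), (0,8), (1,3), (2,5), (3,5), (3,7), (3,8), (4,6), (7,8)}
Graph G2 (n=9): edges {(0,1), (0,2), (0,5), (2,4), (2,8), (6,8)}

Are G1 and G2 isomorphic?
No, not isomorphic

The graphs are NOT isomorphic.

Connected components of G1: 1 component(s) with vertex sets [[0, 1, 2, 3, 4, 5, 6, 7, 8]], sizes [9].
Connected components of G2: 3 component(s) with vertex sets [[3], [7], [0, 1, 2, 4, 5, 6, 8]], sizes [1, 1, 7].
The number of connected components (and the multiset of component sizes) is an isomorphism invariant — an isomorphism maps each component of G1 bijectively onto a component of G2. Since G1 has 1 component(s) and G2 has 3, they cannot be isomorphic.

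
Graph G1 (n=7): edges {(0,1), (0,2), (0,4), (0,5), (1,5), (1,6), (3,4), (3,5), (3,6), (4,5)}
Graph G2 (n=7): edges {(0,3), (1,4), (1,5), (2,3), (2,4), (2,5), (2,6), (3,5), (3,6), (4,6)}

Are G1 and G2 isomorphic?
Yes, isomorphic

The graphs are isomorphic.
One valid mapping φ: V(G1) → V(G2): 0→3, 1→5, 2→0, 3→4, 4→6, 5→2, 6→1

Verify φ preserves adjacency — for each edge of G1, its image is an edge of G2:
  (0,1) → (φ(0),φ(1)) = (3,5) ∈ E(G2) ✓
  (0,2) → (φ(0),φ(2)) = (0,3) ∈ E(G2) ✓
  (0,4) → (φ(0),φ(4)) = (3,6) ∈ E(G2) ✓
  (0,5) → (φ(0),φ(5)) = (2,3) ∈ E(G2) ✓
  (1,5) → (φ(1),φ(5)) = (2,5) ∈ E(G2) ✓
  (1,6) → (φ(1),φ(6)) = (1,5) ∈ E(G2) ✓
  (3,4) → (φ(3),φ(4)) = (4,6) ∈ E(G2) ✓
  (3,5) → (φ(3),φ(5)) = (2,4) ∈ E(G2) ✓
  (3,6) → (φ(3),φ(6)) = (1,4) ∈ E(G2) ✓
  (4,5) → (φ(4),φ(5)) = (2,6) ∈ E(G2) ✓
All 10 edges of G1 map to edges of G2, and |E(G1)| = |E(G2)| = 10, so φ is a bijection on edges as well as vertices. Hence G1 ≅ G2.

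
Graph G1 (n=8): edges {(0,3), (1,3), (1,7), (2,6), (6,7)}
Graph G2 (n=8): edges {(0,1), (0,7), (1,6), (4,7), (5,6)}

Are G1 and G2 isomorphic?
Yes, isomorphic

The graphs are isomorphic.
One valid mapping φ: V(G1) → V(G2): 0→5, 1→1, 2→4, 3→6, 4→2, 5→3, 6→7, 7→0

Verify φ preserves adjacency — for each edge of G1, its image is an edge of G2:
  (0,3) → (φ(0),φ(3)) = (5,6) ∈ E(G2) ✓
  (1,3) → (φ(1),φ(3)) = (1,6) ∈ E(G2) ✓
  (1,7) → (φ(1),φ(7)) = (0,1) ∈ E(G2) ✓
  (2,6) → (φ(2),φ(6)) = (4,7) ∈ E(G2) ✓
  (6,7) → (φ(6),φ(7)) = (0,7) ∈ E(G2) ✓
All 5 edges of G1 map to edges of G2, and |E(G1)| = |E(G2)| = 5, so φ is a bijection on edges as well as vertices. Hence G1 ≅ G2.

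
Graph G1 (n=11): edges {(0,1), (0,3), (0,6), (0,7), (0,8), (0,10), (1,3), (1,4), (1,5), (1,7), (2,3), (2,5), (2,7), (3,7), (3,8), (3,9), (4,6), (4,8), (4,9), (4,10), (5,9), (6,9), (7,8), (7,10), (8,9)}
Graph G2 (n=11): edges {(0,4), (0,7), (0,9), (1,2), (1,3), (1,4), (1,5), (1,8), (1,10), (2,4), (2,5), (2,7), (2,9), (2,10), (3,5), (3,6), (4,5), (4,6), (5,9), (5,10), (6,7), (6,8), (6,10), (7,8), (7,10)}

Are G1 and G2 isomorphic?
Yes, isomorphic

The graphs are isomorphic.
One valid mapping φ: V(G1) → V(G2): 0→1, 1→4, 2→9, 3→2, 4→6, 5→0, 6→8, 7→5, 8→10, 9→7, 10→3

Verify φ preserves adjacency — for each edge of G1, its image is an edge of G2:
  (0,1) → (φ(0),φ(1)) = (1,4) ∈ E(G2) ✓
  (0,3) → (φ(0),φ(3)) = (1,2) ∈ E(G2) ✓
  (0,6) → (φ(0),φ(6)) = (1,8) ∈ E(G2) ✓
  (0,7) → (φ(0),φ(7)) = (1,5) ∈ E(G2) ✓
  (0,8) → (φ(0),φ(8)) = (1,10) ∈ E(G2) ✓
  (0,10) → (φ(0),φ(10)) = (1,3) ∈ E(G2) ✓
  (1,3) → (φ(1),φ(3)) = (2,4) ∈ E(G2) ✓
  (1,4) → (φ(1),φ(4)) = (4,6) ∈ E(G2) ✓
  (1,5) → (φ(1),φ(5)) = (0,4) ∈ E(G2) ✓
  (1,7) → (φ(1),φ(7)) = (4,5) ∈ E(G2) ✓
  (2,3) → (φ(2),φ(3)) = (2,9) ∈ E(G2) ✓
  (2,5) → (φ(2),φ(5)) = (0,9) ∈ E(G2) ✓
  (2,7) → (φ(2),φ(7)) = (5,9) ∈ E(G2) ✓
  (3,7) → (φ(3),φ(7)) = (2,5) ∈ E(G2) ✓
  (3,8) → (φ(3),φ(8)) = (2,10) ∈ E(G2) ✓
  (3,9) → (φ(3),φ(9)) = (2,7) ∈ E(G2) ✓
  (4,6) → (φ(4),φ(6)) = (6,8) ∈ E(G2) ✓
  (4,8) → (φ(4),φ(8)) = (6,10) ∈ E(G2) ✓
  (4,9) → (φ(4),φ(9)) = (6,7) ∈ E(G2) ✓
  (4,10) → (φ(4),φ(10)) = (3,6) ∈ E(G2) ✓
  (5,9) → (φ(5),φ(9)) = (0,7) ∈ E(G2) ✓
  (6,9) → (φ(6),φ(9)) = (7,8) ∈ E(G2) ✓
  (7,8) → (φ(7),φ(8)) = (5,10) ∈ E(G2) ✓
  (7,10) → (φ(7),φ(10)) = (3,5) ∈ E(G2) ✓
  (8,9) → (φ(8),φ(9)) = (7,10) ∈ E(G2) ✓
All 25 edges of G1 map to edges of G2, and |E(G1)| = |E(G2)| = 25, so φ is a bijection on edges as well as vertices. Hence G1 ≅ G2.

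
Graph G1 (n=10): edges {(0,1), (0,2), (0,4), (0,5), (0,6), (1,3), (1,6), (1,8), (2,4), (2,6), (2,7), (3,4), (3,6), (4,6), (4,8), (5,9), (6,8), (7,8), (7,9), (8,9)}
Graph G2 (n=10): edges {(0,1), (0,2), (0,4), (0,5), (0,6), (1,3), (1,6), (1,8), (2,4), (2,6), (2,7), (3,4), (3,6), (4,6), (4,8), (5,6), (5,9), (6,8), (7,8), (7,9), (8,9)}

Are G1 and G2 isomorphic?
No, not isomorphic

The graphs are NOT isomorphic.

Counting edges: G1 has 20 edge(s); G2 has 21 edge(s).
Edge count is an isomorphism invariant (a bijection on vertices induces a bijection on edges), so differing edge counts rule out isomorphism.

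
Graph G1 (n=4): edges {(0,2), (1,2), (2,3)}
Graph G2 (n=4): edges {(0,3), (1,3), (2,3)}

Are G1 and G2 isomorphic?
Yes, isomorphic

The graphs are isomorphic.
One valid mapping φ: V(G1) → V(G2): 0→0, 1→2, 2→3, 3→1

Verify φ preserves adjacency — for each edge of G1, its image is an edge of G2:
  (0,2) → (φ(0),φ(2)) = (0,3) ∈ E(G2) ✓
  (1,2) → (φ(1),φ(2)) = (2,3) ∈ E(G2) ✓
  (2,3) → (φ(2),φ(3)) = (1,3) ∈ E(G2) ✓
All 3 edges of G1 map to edges of G2, and |E(G1)| = |E(G2)| = 3, so φ is a bijection on edges as well as vertices. Hence G1 ≅ G2.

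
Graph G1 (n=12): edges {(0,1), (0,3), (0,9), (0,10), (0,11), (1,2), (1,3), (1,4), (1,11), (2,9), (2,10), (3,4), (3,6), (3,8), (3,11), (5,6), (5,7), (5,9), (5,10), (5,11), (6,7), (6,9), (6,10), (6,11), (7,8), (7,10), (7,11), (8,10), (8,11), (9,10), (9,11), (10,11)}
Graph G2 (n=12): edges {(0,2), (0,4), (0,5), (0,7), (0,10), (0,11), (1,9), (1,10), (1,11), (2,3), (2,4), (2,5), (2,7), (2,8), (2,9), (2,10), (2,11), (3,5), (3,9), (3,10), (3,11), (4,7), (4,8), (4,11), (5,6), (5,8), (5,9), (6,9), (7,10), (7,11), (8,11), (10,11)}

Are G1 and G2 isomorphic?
Yes, isomorphic

The graphs are isomorphic.
One valid mapping φ: V(G1) → V(G2): 0→3, 1→9, 2→1, 3→5, 4→6, 5→7, 6→0, 7→4, 8→8, 9→10, 10→11, 11→2

Verify φ preserves adjacency — for each edge of G1, its image is an edge of G2:
  (0,1) → (φ(0),φ(1)) = (3,9) ∈ E(G2) ✓
  (0,3) → (φ(0),φ(3)) = (3,5) ∈ E(G2) ✓
  (0,9) → (φ(0),φ(9)) = (3,10) ∈ E(G2) ✓
  (0,10) → (φ(0),φ(10)) = (3,11) ∈ E(G2) ✓
  (0,11) → (φ(0),φ(11)) = (2,3) ∈ E(G2) ✓
  (1,2) → (φ(1),φ(2)) = (1,9) ∈ E(G2) ✓
  (1,3) → (φ(1),φ(3)) = (5,9) ∈ E(G2) ✓
  (1,4) → (φ(1),φ(4)) = (6,9) ∈ E(G2) ✓
  (1,11) → (φ(1),φ(11)) = (2,9) ∈ E(G2) ✓
  (2,9) → (φ(2),φ(9)) = (1,10) ∈ E(G2) ✓
  (2,10) → (φ(2),φ(10)) = (1,11) ∈ E(G2) ✓
  (3,4) → (φ(3),φ(4)) = (5,6) ∈ E(G2) ✓
  (3,6) → (φ(3),φ(6)) = (0,5) ∈ E(G2) ✓
  (3,8) → (φ(3),φ(8)) = (5,8) ∈ E(G2) ✓
  (3,11) → (φ(3),φ(11)) = (2,5) ∈ E(G2) ✓
  (5,6) → (φ(5),φ(6)) = (0,7) ∈ E(G2) ✓
  (5,7) → (φ(5),φ(7)) = (4,7) ∈ E(G2) ✓
  (5,9) → (φ(5),φ(9)) = (7,10) ∈ E(G2) ✓
  (5,10) → (φ(5),φ(10)) = (7,11) ∈ E(G2) ✓
  (5,11) → (φ(5),φ(11)) = (2,7) ∈ E(G2) ✓
  (6,7) → (φ(6),φ(7)) = (0,4) ∈ E(G2) ✓
  (6,9) → (φ(6),φ(9)) = (0,10) ∈ E(G2) ✓
  (6,10) → (φ(6),φ(10)) = (0,11) ∈ E(G2) ✓
  (6,11) → (φ(6),φ(11)) = (0,2) ∈ E(G2) ✓
  (7,8) → (φ(7),φ(8)) = (4,8) ∈ E(G2) ✓
  (7,10) → (φ(7),φ(10)) = (4,11) ∈ E(G2) ✓
  (7,11) → (φ(7),φ(11)) = (2,4) ∈ E(G2) ✓
  (8,10) → (φ(8),φ(10)) = (8,11) ∈ E(G2) ✓
  (8,11) → (φ(8),φ(11)) = (2,8) ∈ E(G2) ✓
  (9,10) → (φ(9),φ(10)) = (10,11) ∈ E(G2) ✓
  (9,11) → (φ(9),φ(11)) = (2,10) ∈ E(G2) ✓
  (10,11) → (φ(10),φ(11)) = (2,11) ∈ E(G2) ✓
All 32 edges of G1 map to edges of G2, and |E(G1)| = |E(G2)| = 32, so φ is a bijection on edges as well as vertices. Hence G1 ≅ G2.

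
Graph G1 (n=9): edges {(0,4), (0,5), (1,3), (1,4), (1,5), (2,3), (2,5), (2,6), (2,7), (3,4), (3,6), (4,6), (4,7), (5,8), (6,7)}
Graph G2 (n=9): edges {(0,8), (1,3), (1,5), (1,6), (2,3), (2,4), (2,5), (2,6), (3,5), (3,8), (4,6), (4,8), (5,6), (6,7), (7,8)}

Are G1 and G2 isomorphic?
Yes, isomorphic

The graphs are isomorphic.
One valid mapping φ: V(G1) → V(G2): 0→7, 1→4, 2→3, 3→2, 4→6, 5→8, 6→5, 7→1, 8→0

Verify φ preserves adjacency — for each edge of G1, its image is an edge of G2:
  (0,4) → (φ(0),φ(4)) = (6,7) ∈ E(G2) ✓
  (0,5) → (φ(0),φ(5)) = (7,8) ∈ E(G2) ✓
  (1,3) → (φ(1),φ(3)) = (2,4) ∈ E(G2) ✓
  (1,4) → (φ(1),φ(4)) = (4,6) ∈ E(G2) ✓
  (1,5) → (φ(1),φ(5)) = (4,8) ∈ E(G2) ✓
  (2,3) → (φ(2),φ(3)) = (2,3) ∈ E(G2) ✓
  (2,5) → (φ(2),φ(5)) = (3,8) ∈ E(G2) ✓
  (2,6) → (φ(2),φ(6)) = (3,5) ∈ E(G2) ✓
  (2,7) → (φ(2),φ(7)) = (1,3) ∈ E(G2) ✓
  (3,4) → (φ(3),φ(4)) = (2,6) ∈ E(G2) ✓
  (3,6) → (φ(3),φ(6)) = (2,5) ∈ E(G2) ✓
  (4,6) → (φ(4),φ(6)) = (5,6) ∈ E(G2) ✓
  (4,7) → (φ(4),φ(7)) = (1,6) ∈ E(G2) ✓
  (5,8) → (φ(5),φ(8)) = (0,8) ∈ E(G2) ✓
  (6,7) → (φ(6),φ(7)) = (1,5) ∈ E(G2) ✓
All 15 edges of G1 map to edges of G2, and |E(G1)| = |E(G2)| = 15, so φ is a bijection on edges as well as vertices. Hence G1 ≅ G2.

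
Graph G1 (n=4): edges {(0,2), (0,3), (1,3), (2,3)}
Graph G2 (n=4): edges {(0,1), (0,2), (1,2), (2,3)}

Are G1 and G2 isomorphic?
Yes, isomorphic

The graphs are isomorphic.
One valid mapping φ: V(G1) → V(G2): 0→1, 1→3, 2→0, 3→2

Verify φ preserves adjacency — for each edge of G1, its image is an edge of G2:
  (0,2) → (φ(0),φ(2)) = (0,1) ∈ E(G2) ✓
  (0,3) → (φ(0),φ(3)) = (1,2) ∈ E(G2) ✓
  (1,3) → (φ(1),φ(3)) = (2,3) ∈ E(G2) ✓
  (2,3) → (φ(2),φ(3)) = (0,2) ∈ E(G2) ✓
All 4 edges of G1 map to edges of G2, and |E(G1)| = |E(G2)| = 4, so φ is a bijection on edges as well as vertices. Hence G1 ≅ G2.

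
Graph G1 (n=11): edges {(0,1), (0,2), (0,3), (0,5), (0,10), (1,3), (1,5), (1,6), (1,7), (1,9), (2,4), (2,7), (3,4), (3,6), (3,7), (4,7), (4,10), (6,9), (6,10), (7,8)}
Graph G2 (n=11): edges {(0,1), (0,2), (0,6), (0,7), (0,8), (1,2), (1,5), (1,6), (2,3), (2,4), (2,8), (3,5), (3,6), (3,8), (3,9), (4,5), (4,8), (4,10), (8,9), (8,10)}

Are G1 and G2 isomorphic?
Yes, isomorphic

The graphs are isomorphic.
One valid mapping φ: V(G1) → V(G2): 0→3, 1→8, 2→6, 3→2, 4→1, 5→9, 6→4, 7→0, 8→7, 9→10, 10→5

Verify φ preserves adjacency — for each edge of G1, its image is an edge of G2:
  (0,1) → (φ(0),φ(1)) = (3,8) ∈ E(G2) ✓
  (0,2) → (φ(0),φ(2)) = (3,6) ∈ E(G2) ✓
  (0,3) → (φ(0),φ(3)) = (2,3) ∈ E(G2) ✓
  (0,5) → (φ(0),φ(5)) = (3,9) ∈ E(G2) ✓
  (0,10) → (φ(0),φ(10)) = (3,5) ∈ E(G2) ✓
  (1,3) → (φ(1),φ(3)) = (2,8) ∈ E(G2) ✓
  (1,5) → (φ(1),φ(5)) = (8,9) ∈ E(G2) ✓
  (1,6) → (φ(1),φ(6)) = (4,8) ∈ E(G2) ✓
  (1,7) → (φ(1),φ(7)) = (0,8) ∈ E(G2) ✓
  (1,9) → (φ(1),φ(9)) = (8,10) ∈ E(G2) ✓
  (2,4) → (φ(2),φ(4)) = (1,6) ∈ E(G2) ✓
  (2,7) → (φ(2),φ(7)) = (0,6) ∈ E(G2) ✓
  (3,4) → (φ(3),φ(4)) = (1,2) ∈ E(G2) ✓
  (3,6) → (φ(3),φ(6)) = (2,4) ∈ E(G2) ✓
  (3,7) → (φ(3),φ(7)) = (0,2) ∈ E(G2) ✓
  (4,7) → (φ(4),φ(7)) = (0,1) ∈ E(G2) ✓
  (4,10) → (φ(4),φ(10)) = (1,5) ∈ E(G2) ✓
  (6,9) → (φ(6),φ(9)) = (4,10) ∈ E(G2) ✓
  (6,10) → (φ(6),φ(10)) = (4,5) ∈ E(G2) ✓
  (7,8) → (φ(7),φ(8)) = (0,7) ∈ E(G2) ✓
All 20 edges of G1 map to edges of G2, and |E(G1)| = |E(G2)| = 20, so φ is a bijection on edges as well as vertices. Hence G1 ≅ G2.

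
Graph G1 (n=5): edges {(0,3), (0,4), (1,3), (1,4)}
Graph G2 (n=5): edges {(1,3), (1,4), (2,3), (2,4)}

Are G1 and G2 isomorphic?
Yes, isomorphic

The graphs are isomorphic.
One valid mapping φ: V(G1) → V(G2): 0→1, 1→2, 2→0, 3→4, 4→3

Verify φ preserves adjacency — for each edge of G1, its image is an edge of G2:
  (0,3) → (φ(0),φ(3)) = (1,4) ∈ E(G2) ✓
  (0,4) → (φ(0),φ(4)) = (1,3) ∈ E(G2) ✓
  (1,3) → (φ(1),φ(3)) = (2,4) ∈ E(G2) ✓
  (1,4) → (φ(1),φ(4)) = (2,3) ∈ E(G2) ✓
All 4 edges of G1 map to edges of G2, and |E(G1)| = |E(G2)| = 4, so φ is a bijection on edges as well as vertices. Hence G1 ≅ G2.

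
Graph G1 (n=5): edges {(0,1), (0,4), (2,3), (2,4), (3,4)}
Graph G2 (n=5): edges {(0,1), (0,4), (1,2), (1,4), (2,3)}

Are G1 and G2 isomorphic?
Yes, isomorphic

The graphs are isomorphic.
One valid mapping φ: V(G1) → V(G2): 0→2, 1→3, 2→0, 3→4, 4→1

Verify φ preserves adjacency — for each edge of G1, its image is an edge of G2:
  (0,1) → (φ(0),φ(1)) = (2,3) ∈ E(G2) ✓
  (0,4) → (φ(0),φ(4)) = (1,2) ∈ E(G2) ✓
  (2,3) → (φ(2),φ(3)) = (0,4) ∈ E(G2) ✓
  (2,4) → (φ(2),φ(4)) = (0,1) ∈ E(G2) ✓
  (3,4) → (φ(3),φ(4)) = (1,4) ∈ E(G2) ✓
All 5 edges of G1 map to edges of G2, and |E(G1)| = |E(G2)| = 5, so φ is a bijection on edges as well as vertices. Hence G1 ≅ G2.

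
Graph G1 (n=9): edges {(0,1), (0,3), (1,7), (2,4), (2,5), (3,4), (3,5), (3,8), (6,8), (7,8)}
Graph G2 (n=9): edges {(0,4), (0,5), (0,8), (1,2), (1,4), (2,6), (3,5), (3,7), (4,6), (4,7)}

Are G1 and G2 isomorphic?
Yes, isomorphic

The graphs are isomorphic.
One valid mapping φ: V(G1) → V(G2): 0→7, 1→3, 2→2, 3→4, 4→1, 5→6, 6→8, 7→5, 8→0

Verify φ preserves adjacency — for each edge of G1, its image is an edge of G2:
  (0,1) → (φ(0),φ(1)) = (3,7) ∈ E(G2) ✓
  (0,3) → (φ(0),φ(3)) = (4,7) ∈ E(G2) ✓
  (1,7) → (φ(1),φ(7)) = (3,5) ∈ E(G2) ✓
  (2,4) → (φ(2),φ(4)) = (1,2) ∈ E(G2) ✓
  (2,5) → (φ(2),φ(5)) = (2,6) ∈ E(G2) ✓
  (3,4) → (φ(3),φ(4)) = (1,4) ∈ E(G2) ✓
  (3,5) → (φ(3),φ(5)) = (4,6) ∈ E(G2) ✓
  (3,8) → (φ(3),φ(8)) = (0,4) ∈ E(G2) ✓
  (6,8) → (φ(6),φ(8)) = (0,8) ∈ E(G2) ✓
  (7,8) → (φ(7),φ(8)) = (0,5) ∈ E(G2) ✓
All 10 edges of G1 map to edges of G2, and |E(G1)| = |E(G2)| = 10, so φ is a bijection on edges as well as vertices. Hence G1 ≅ G2.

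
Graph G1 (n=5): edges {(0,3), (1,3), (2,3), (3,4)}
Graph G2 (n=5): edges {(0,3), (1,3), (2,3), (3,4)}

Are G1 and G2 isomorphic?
Yes, isomorphic

The graphs are isomorphic.
One valid mapping φ: V(G1) → V(G2): 0→4, 1→0, 2→2, 3→3, 4→1

Verify φ preserves adjacency — for each edge of G1, its image is an edge of G2:
  (0,3) → (φ(0),φ(3)) = (3,4) ∈ E(G2) ✓
  (1,3) → (φ(1),φ(3)) = (0,3) ∈ E(G2) ✓
  (2,3) → (φ(2),φ(3)) = (2,3) ∈ E(G2) ✓
  (3,4) → (φ(3),φ(4)) = (1,3) ∈ E(G2) ✓
All 4 edges of G1 map to edges of G2, and |E(G1)| = |E(G2)| = 4, so φ is a bijection on edges as well as vertices. Hence G1 ≅ G2.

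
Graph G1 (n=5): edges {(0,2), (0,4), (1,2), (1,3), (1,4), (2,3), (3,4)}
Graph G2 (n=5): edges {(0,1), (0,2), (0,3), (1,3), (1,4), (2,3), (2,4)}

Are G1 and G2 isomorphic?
Yes, isomorphic

The graphs are isomorphic.
One valid mapping φ: V(G1) → V(G2): 0→4, 1→0, 2→2, 3→3, 4→1

Verify φ preserves adjacency — for each edge of G1, its image is an edge of G2:
  (0,2) → (φ(0),φ(2)) = (2,4) ∈ E(G2) ✓
  (0,4) → (φ(0),φ(4)) = (1,4) ∈ E(G2) ✓
  (1,2) → (φ(1),φ(2)) = (0,2) ∈ E(G2) ✓
  (1,3) → (φ(1),φ(3)) = (0,3) ∈ E(G2) ✓
  (1,4) → (φ(1),φ(4)) = (0,1) ∈ E(G2) ✓
  (2,3) → (φ(2),φ(3)) = (2,3) ∈ E(G2) ✓
  (3,4) → (φ(3),φ(4)) = (1,3) ∈ E(G2) ✓
All 7 edges of G1 map to edges of G2, and |E(G1)| = |E(G2)| = 7, so φ is a bijection on edges as well as vertices. Hence G1 ≅ G2.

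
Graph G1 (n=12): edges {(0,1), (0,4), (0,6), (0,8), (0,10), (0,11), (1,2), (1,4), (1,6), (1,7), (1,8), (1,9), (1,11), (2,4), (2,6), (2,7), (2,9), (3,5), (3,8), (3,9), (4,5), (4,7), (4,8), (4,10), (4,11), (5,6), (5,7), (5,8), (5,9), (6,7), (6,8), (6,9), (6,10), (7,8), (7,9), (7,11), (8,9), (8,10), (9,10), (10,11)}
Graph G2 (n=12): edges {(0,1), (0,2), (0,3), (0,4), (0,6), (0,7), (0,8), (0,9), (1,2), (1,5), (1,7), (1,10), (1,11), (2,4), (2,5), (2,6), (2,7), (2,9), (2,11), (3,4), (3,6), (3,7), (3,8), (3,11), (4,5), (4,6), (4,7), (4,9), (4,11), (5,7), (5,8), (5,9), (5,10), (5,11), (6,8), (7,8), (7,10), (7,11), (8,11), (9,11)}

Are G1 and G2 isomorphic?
Yes, isomorphic

The graphs are isomorphic.
One valid mapping φ: V(G1) → V(G2): 0→3, 1→4, 2→9, 3→10, 4→0, 5→1, 6→11, 7→2, 8→7, 9→5, 10→8, 11→6

Verify φ preserves adjacency — for each edge of G1, its image is an edge of G2:
  (0,1) → (φ(0),φ(1)) = (3,4) ∈ E(G2) ✓
  (0,4) → (φ(0),φ(4)) = (0,3) ∈ E(G2) ✓
  (0,6) → (φ(0),φ(6)) = (3,11) ∈ E(G2) ✓
  (0,8) → (φ(0),φ(8)) = (3,7) ∈ E(G2) ✓
  (0,10) → (φ(0),φ(10)) = (3,8) ∈ E(G2) ✓
  (0,11) → (φ(0),φ(11)) = (3,6) ∈ E(G2) ✓
  (1,2) → (φ(1),φ(2)) = (4,9) ∈ E(G2) ✓
  (1,4) → (φ(1),φ(4)) = (0,4) ∈ E(G2) ✓
  (1,6) → (φ(1),φ(6)) = (4,11) ∈ E(G2) ✓
  (1,7) → (φ(1),φ(7)) = (2,4) ∈ E(G2) ✓
  (1,8) → (φ(1),φ(8)) = (4,7) ∈ E(G2) ✓
  (1,9) → (φ(1),φ(9)) = (4,5) ∈ E(G2) ✓
  (1,11) → (φ(1),φ(11)) = (4,6) ∈ E(G2) ✓
  (2,4) → (φ(2),φ(4)) = (0,9) ∈ E(G2) ✓
  (2,6) → (φ(2),φ(6)) = (9,11) ∈ E(G2) ✓
  (2,7) → (φ(2),φ(7)) = (2,9) ∈ E(G2) ✓
  (2,9) → (φ(2),φ(9)) = (5,9) ∈ E(G2) ✓
  (3,5) → (φ(3),φ(5)) = (1,10) ∈ E(G2) ✓
  (3,8) → (φ(3),φ(8)) = (7,10) ∈ E(G2) ✓
  (3,9) → (φ(3),φ(9)) = (5,10) ∈ E(G2) ✓
  (4,5) → (φ(4),φ(5)) = (0,1) ∈ E(G2) ✓
  (4,7) → (φ(4),φ(7)) = (0,2) ∈ E(G2) ✓
  (4,8) → (φ(4),φ(8)) = (0,7) ∈ E(G2) ✓
  (4,10) → (φ(4),φ(10)) = (0,8) ∈ E(G2) ✓
  (4,11) → (φ(4),φ(11)) = (0,6) ∈ E(G2) ✓
  (5,6) → (φ(5),φ(6)) = (1,11) ∈ E(G2) ✓
  (5,7) → (φ(5),φ(7)) = (1,2) ∈ E(G2) ✓
  (5,8) → (φ(5),φ(8)) = (1,7) ∈ E(G2) ✓
  (5,9) → (φ(5),φ(9)) = (1,5) ∈ E(G2) ✓
  (6,7) → (φ(6),φ(7)) = (2,11) ∈ E(G2) ✓
  (6,8) → (φ(6),φ(8)) = (7,11) ∈ E(G2) ✓
  (6,9) → (φ(6),φ(9)) = (5,11) ∈ E(G2) ✓
  (6,10) → (φ(6),φ(10)) = (8,11) ∈ E(G2) ✓
  (7,8) → (φ(7),φ(8)) = (2,7) ∈ E(G2) ✓
  (7,9) → (φ(7),φ(9)) = (2,5) ∈ E(G2) ✓
  (7,11) → (φ(7),φ(11)) = (2,6) ∈ E(G2) ✓
  (8,9) → (φ(8),φ(9)) = (5,7) ∈ E(G2) ✓
  (8,10) → (φ(8),φ(10)) = (7,8) ∈ E(G2) ✓
  (9,10) → (φ(9),φ(10)) = (5,8) ∈ E(G2) ✓
  (10,11) → (φ(10),φ(11)) = (6,8) ∈ E(G2) ✓
All 40 edges of G1 map to edges of G2, and |E(G1)| = |E(G2)| = 40, so φ is a bijection on edges as well as vertices. Hence G1 ≅ G2.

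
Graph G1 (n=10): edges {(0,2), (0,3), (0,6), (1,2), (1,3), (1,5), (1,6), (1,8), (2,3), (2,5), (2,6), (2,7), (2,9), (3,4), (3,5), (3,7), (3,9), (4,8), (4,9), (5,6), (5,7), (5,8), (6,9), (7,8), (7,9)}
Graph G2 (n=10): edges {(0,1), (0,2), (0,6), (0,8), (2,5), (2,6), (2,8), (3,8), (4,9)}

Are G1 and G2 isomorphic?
No, not isomorphic

The graphs are NOT isomorphic.

Connected components of G1: 1 component(s) with vertex sets [[0, 1, 2, 3, 4, 5, 6, 7, 8, 9]], sizes [10].
Connected components of G2: 3 component(s) with vertex sets [[7], [4, 9], [0, 1, 2, 3, 5, 6, 8]], sizes [1, 2, 7].
The number of connected components (and the multiset of component sizes) is an isomorphism invariant — an isomorphism maps each component of G1 bijectively onto a component of G2. Since G1 has 1 component(s) and G2 has 3, they cannot be isomorphic.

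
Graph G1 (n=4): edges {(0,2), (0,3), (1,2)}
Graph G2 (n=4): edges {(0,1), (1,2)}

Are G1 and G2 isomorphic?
No, not isomorphic

The graphs are NOT isomorphic.

Connected components of G1: 1 component(s) with vertex sets [[0, 1, 2, 3]], sizes [4].
Connected components of G2: 2 component(s) with vertex sets [[3], [0, 1, 2]], sizes [1, 3].
The number of connected components (and the multiset of component sizes) is an isomorphism invariant — an isomorphism maps each component of G1 bijectively onto a component of G2. Since G1 has 1 component(s) and G2 has 2, they cannot be isomorphic.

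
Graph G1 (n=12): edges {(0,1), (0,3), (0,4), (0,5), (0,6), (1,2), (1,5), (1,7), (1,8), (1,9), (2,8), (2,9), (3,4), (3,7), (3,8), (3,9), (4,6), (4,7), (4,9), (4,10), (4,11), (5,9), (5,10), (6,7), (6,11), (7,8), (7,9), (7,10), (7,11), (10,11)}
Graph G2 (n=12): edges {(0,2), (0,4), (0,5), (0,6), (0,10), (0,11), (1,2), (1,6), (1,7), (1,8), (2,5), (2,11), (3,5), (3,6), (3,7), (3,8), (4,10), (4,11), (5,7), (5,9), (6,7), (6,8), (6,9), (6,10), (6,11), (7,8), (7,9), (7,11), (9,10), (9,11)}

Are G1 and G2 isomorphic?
Yes, isomorphic

The graphs are isomorphic.
One valid mapping φ: V(G1) → V(G2): 0→5, 1→0, 2→4, 3→9, 4→7, 5→2, 6→3, 7→6, 8→10, 9→11, 10→1, 11→8

Verify φ preserves adjacency — for each edge of G1, its image is an edge of G2:
  (0,1) → (φ(0),φ(1)) = (0,5) ∈ E(G2) ✓
  (0,3) → (φ(0),φ(3)) = (5,9) ∈ E(G2) ✓
  (0,4) → (φ(0),φ(4)) = (5,7) ∈ E(G2) ✓
  (0,5) → (φ(0),φ(5)) = (2,5) ∈ E(G2) ✓
  (0,6) → (φ(0),φ(6)) = (3,5) ∈ E(G2) ✓
  (1,2) → (φ(1),φ(2)) = (0,4) ∈ E(G2) ✓
  (1,5) → (φ(1),φ(5)) = (0,2) ∈ E(G2) ✓
  (1,7) → (φ(1),φ(7)) = (0,6) ∈ E(G2) ✓
  (1,8) → (φ(1),φ(8)) = (0,10) ∈ E(G2) ✓
  (1,9) → (φ(1),φ(9)) = (0,11) ∈ E(G2) ✓
  (2,8) → (φ(2),φ(8)) = (4,10) ∈ E(G2) ✓
  (2,9) → (φ(2),φ(9)) = (4,11) ∈ E(G2) ✓
  (3,4) → (φ(3),φ(4)) = (7,9) ∈ E(G2) ✓
  (3,7) → (φ(3),φ(7)) = (6,9) ∈ E(G2) ✓
  (3,8) → (φ(3),φ(8)) = (9,10) ∈ E(G2) ✓
  (3,9) → (φ(3),φ(9)) = (9,11) ∈ E(G2) ✓
  (4,6) → (φ(4),φ(6)) = (3,7) ∈ E(G2) ✓
  (4,7) → (φ(4),φ(7)) = (6,7) ∈ E(G2) ✓
  (4,9) → (φ(4),φ(9)) = (7,11) ∈ E(G2) ✓
  (4,10) → (φ(4),φ(10)) = (1,7) ∈ E(G2) ✓
  (4,11) → (φ(4),φ(11)) = (7,8) ∈ E(G2) ✓
  (5,9) → (φ(5),φ(9)) = (2,11) ∈ E(G2) ✓
  (5,10) → (φ(5),φ(10)) = (1,2) ∈ E(G2) ✓
  (6,7) → (φ(6),φ(7)) = (3,6) ∈ E(G2) ✓
  (6,11) → (φ(6),φ(11)) = (3,8) ∈ E(G2) ✓
  (7,8) → (φ(7),φ(8)) = (6,10) ∈ E(G2) ✓
  (7,9) → (φ(7),φ(9)) = (6,11) ∈ E(G2) ✓
  (7,10) → (φ(7),φ(10)) = (1,6) ∈ E(G2) ✓
  (7,11) → (φ(7),φ(11)) = (6,8) ∈ E(G2) ✓
  (10,11) → (φ(10),φ(11)) = (1,8) ∈ E(G2) ✓
All 30 edges of G1 map to edges of G2, and |E(G1)| = |E(G2)| = 30, so φ is a bijection on edges as well as vertices. Hence G1 ≅ G2.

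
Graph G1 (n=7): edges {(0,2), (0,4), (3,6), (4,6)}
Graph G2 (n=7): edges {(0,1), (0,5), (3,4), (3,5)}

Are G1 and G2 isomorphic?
Yes, isomorphic

The graphs are isomorphic.
One valid mapping φ: V(G1) → V(G2): 0→0, 1→6, 2→1, 3→4, 4→5, 5→2, 6→3

Verify φ preserves adjacency — for each edge of G1, its image is an edge of G2:
  (0,2) → (φ(0),φ(2)) = (0,1) ∈ E(G2) ✓
  (0,4) → (φ(0),φ(4)) = (0,5) ∈ E(G2) ✓
  (3,6) → (φ(3),φ(6)) = (3,4) ∈ E(G2) ✓
  (4,6) → (φ(4),φ(6)) = (3,5) ∈ E(G2) ✓
All 4 edges of G1 map to edges of G2, and |E(G1)| = |E(G2)| = 4, so φ is a bijection on edges as well as vertices. Hence G1 ≅ G2.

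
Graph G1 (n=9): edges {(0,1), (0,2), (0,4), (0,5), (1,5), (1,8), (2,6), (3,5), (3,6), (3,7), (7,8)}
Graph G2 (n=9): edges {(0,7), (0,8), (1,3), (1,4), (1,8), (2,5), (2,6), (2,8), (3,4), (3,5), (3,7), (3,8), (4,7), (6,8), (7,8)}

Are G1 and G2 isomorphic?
No, not isomorphic

The graphs are NOT isomorphic.

Counting triangles (3-cliques): G1 has 1, G2 has 6.
Triangle count is an isomorphism invariant, so differing triangle counts rule out isomorphism.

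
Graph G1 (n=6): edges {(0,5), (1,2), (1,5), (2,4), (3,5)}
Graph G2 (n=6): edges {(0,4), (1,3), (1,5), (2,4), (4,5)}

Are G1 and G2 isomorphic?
Yes, isomorphic

The graphs are isomorphic.
One valid mapping φ: V(G1) → V(G2): 0→2, 1→5, 2→1, 3→0, 4→3, 5→4

Verify φ preserves adjacency — for each edge of G1, its image is an edge of G2:
  (0,5) → (φ(0),φ(5)) = (2,4) ∈ E(G2) ✓
  (1,2) → (φ(1),φ(2)) = (1,5) ∈ E(G2) ✓
  (1,5) → (φ(1),φ(5)) = (4,5) ∈ E(G2) ✓
  (2,4) → (φ(2),φ(4)) = (1,3) ∈ E(G2) ✓
  (3,5) → (φ(3),φ(5)) = (0,4) ∈ E(G2) ✓
All 5 edges of G1 map to edges of G2, and |E(G1)| = |E(G2)| = 5, so φ is a bijection on edges as well as vertices. Hence G1 ≅ G2.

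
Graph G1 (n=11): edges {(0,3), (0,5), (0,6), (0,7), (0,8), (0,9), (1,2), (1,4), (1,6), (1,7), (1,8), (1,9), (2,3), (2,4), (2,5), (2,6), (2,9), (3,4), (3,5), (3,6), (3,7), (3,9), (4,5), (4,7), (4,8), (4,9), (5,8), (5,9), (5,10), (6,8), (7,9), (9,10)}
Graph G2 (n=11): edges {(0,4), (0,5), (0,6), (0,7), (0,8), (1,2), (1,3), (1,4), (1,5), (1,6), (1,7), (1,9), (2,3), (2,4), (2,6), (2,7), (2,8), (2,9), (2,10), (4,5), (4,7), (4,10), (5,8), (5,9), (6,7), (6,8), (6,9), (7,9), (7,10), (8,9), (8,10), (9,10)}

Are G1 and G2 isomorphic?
Yes, isomorphic

The graphs are isomorphic.
One valid mapping φ: V(G1) → V(G2): 0→4, 1→8, 2→6, 3→7, 4→9, 5→1, 6→0, 7→10, 8→5, 9→2, 10→3

Verify φ preserves adjacency — for each edge of G1, its image is an edge of G2:
  (0,3) → (φ(0),φ(3)) = (4,7) ∈ E(G2) ✓
  (0,5) → (φ(0),φ(5)) = (1,4) ∈ E(G2) ✓
  (0,6) → (φ(0),φ(6)) = (0,4) ∈ E(G2) ✓
  (0,7) → (φ(0),φ(7)) = (4,10) ∈ E(G2) ✓
  (0,8) → (φ(0),φ(8)) = (4,5) ∈ E(G2) ✓
  (0,9) → (φ(0),φ(9)) = (2,4) ∈ E(G2) ✓
  (1,2) → (φ(1),φ(2)) = (6,8) ∈ E(G2) ✓
  (1,4) → (φ(1),φ(4)) = (8,9) ∈ E(G2) ✓
  (1,6) → (φ(1),φ(6)) = (0,8) ∈ E(G2) ✓
  (1,7) → (φ(1),φ(7)) = (8,10) ∈ E(G2) ✓
  (1,8) → (φ(1),φ(8)) = (5,8) ∈ E(G2) ✓
  (1,9) → (φ(1),φ(9)) = (2,8) ∈ E(G2) ✓
  (2,3) → (φ(2),φ(3)) = (6,7) ∈ E(G2) ✓
  (2,4) → (φ(2),φ(4)) = (6,9) ∈ E(G2) ✓
  (2,5) → (φ(2),φ(5)) = (1,6) ∈ E(G2) ✓
  (2,6) → (φ(2),φ(6)) = (0,6) ∈ E(G2) ✓
  (2,9) → (φ(2),φ(9)) = (2,6) ∈ E(G2) ✓
  (3,4) → (φ(3),φ(4)) = (7,9) ∈ E(G2) ✓
  (3,5) → (φ(3),φ(5)) = (1,7) ∈ E(G2) ✓
  (3,6) → (φ(3),φ(6)) = (0,7) ∈ E(G2) ✓
  (3,7) → (φ(3),φ(7)) = (7,10) ∈ E(G2) ✓
  (3,9) → (φ(3),φ(9)) = (2,7) ∈ E(G2) ✓
  (4,5) → (φ(4),φ(5)) = (1,9) ∈ E(G2) ✓
  (4,7) → (φ(4),φ(7)) = (9,10) ∈ E(G2) ✓
  (4,8) → (φ(4),φ(8)) = (5,9) ∈ E(G2) ✓
  (4,9) → (φ(4),φ(9)) = (2,9) ∈ E(G2) ✓
  (5,8) → (φ(5),φ(8)) = (1,5) ∈ E(G2) ✓
  (5,9) → (φ(5),φ(9)) = (1,2) ∈ E(G2) ✓
  (5,10) → (φ(5),φ(10)) = (1,3) ∈ E(G2) ✓
  (6,8) → (φ(6),φ(8)) = (0,5) ∈ E(G2) ✓
  (7,9) → (φ(7),φ(9)) = (2,10) ∈ E(G2) ✓
  (9,10) → (φ(9),φ(10)) = (2,3) ∈ E(G2) ✓
All 32 edges of G1 map to edges of G2, and |E(G1)| = |E(G2)| = 32, so φ is a bijection on edges as well as vertices. Hence G1 ≅ G2.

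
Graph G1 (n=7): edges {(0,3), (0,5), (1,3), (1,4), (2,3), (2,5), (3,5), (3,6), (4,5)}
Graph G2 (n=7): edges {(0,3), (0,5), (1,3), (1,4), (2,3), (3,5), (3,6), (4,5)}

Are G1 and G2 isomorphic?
No, not isomorphic

The graphs are NOT isomorphic.

Counting edges: G1 has 9 edge(s); G2 has 8 edge(s).
Edge count is an isomorphism invariant (a bijection on vertices induces a bijection on edges), so differing edge counts rule out isomorphism.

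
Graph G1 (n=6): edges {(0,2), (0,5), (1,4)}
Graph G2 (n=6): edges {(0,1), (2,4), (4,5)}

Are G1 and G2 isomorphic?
Yes, isomorphic

The graphs are isomorphic.
One valid mapping φ: V(G1) → V(G2): 0→4, 1→1, 2→5, 3→3, 4→0, 5→2

Verify φ preserves adjacency — for each edge of G1, its image is an edge of G2:
  (0,2) → (φ(0),φ(2)) = (4,5) ∈ E(G2) ✓
  (0,5) → (φ(0),φ(5)) = (2,4) ∈ E(G2) ✓
  (1,4) → (φ(1),φ(4)) = (0,1) ∈ E(G2) ✓
All 3 edges of G1 map to edges of G2, and |E(G1)| = |E(G2)| = 3, so φ is a bijection on edges as well as vertices. Hence G1 ≅ G2.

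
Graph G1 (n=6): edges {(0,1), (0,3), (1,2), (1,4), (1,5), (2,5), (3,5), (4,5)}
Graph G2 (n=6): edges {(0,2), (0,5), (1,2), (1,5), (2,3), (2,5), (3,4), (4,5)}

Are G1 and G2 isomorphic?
Yes, isomorphic

The graphs are isomorphic.
One valid mapping φ: V(G1) → V(G2): 0→4, 1→5, 2→1, 3→3, 4→0, 5→2

Verify φ preserves adjacency — for each edge of G1, its image is an edge of G2:
  (0,1) → (φ(0),φ(1)) = (4,5) ∈ E(G2) ✓
  (0,3) → (φ(0),φ(3)) = (3,4) ∈ E(G2) ✓
  (1,2) → (φ(1),φ(2)) = (1,5) ∈ E(G2) ✓
  (1,4) → (φ(1),φ(4)) = (0,5) ∈ E(G2) ✓
  (1,5) → (φ(1),φ(5)) = (2,5) ∈ E(G2) ✓
  (2,5) → (φ(2),φ(5)) = (1,2) ∈ E(G2) ✓
  (3,5) → (φ(3),φ(5)) = (2,3) ∈ E(G2) ✓
  (4,5) → (φ(4),φ(5)) = (0,2) ∈ E(G2) ✓
All 8 edges of G1 map to edges of G2, and |E(G1)| = |E(G2)| = 8, so φ is a bijection on edges as well as vertices. Hence G1 ≅ G2.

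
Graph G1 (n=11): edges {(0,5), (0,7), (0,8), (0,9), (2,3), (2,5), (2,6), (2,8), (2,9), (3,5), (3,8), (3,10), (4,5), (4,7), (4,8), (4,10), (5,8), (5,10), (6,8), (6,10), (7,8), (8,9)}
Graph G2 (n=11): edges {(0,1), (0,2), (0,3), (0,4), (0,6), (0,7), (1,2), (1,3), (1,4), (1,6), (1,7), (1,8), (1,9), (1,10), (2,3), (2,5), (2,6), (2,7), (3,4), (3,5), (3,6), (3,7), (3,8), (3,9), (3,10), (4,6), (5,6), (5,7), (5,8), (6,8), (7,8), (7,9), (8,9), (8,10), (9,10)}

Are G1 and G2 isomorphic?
No, not isomorphic

The graphs are NOT isomorphic.

Counting triangles (3-cliques): G1 has 13, G2 has 47.
Triangle count is an isomorphism invariant, so differing triangle counts rule out isomorphism.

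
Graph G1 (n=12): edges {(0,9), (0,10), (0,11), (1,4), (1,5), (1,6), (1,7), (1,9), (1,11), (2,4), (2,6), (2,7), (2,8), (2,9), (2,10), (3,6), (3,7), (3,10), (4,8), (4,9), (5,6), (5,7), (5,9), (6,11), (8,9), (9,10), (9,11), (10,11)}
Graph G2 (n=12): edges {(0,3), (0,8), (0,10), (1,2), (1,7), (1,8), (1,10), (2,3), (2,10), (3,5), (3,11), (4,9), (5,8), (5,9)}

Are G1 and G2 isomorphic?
No, not isomorphic

The graphs are NOT isomorphic.

Connected components of G1: 1 component(s) with vertex sets [[0, 1, 2, 3, 4, 5, 6, 7, 8, 9, 10, 11]], sizes [12].
Connected components of G2: 2 component(s) with vertex sets [[6], [0, 1, 2, 3, 4, 5, 7, 8, 9, 10, 11]], sizes [1, 11].
The number of connected components (and the multiset of component sizes) is an isomorphism invariant — an isomorphism maps each component of G1 bijectively onto a component of G2. Since G1 has 1 component(s) and G2 has 2, they cannot be isomorphic.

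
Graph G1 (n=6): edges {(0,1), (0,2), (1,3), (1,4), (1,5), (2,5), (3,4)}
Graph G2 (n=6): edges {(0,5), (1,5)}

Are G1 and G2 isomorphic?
No, not isomorphic

The graphs are NOT isomorphic.

Connected components of G1: 1 component(s) with vertex sets [[0, 1, 2, 3, 4, 5]], sizes [6].
Connected components of G2: 4 component(s) with vertex sets [[2], [3], [4], [0, 1, 5]], sizes [1, 1, 1, 3].
The number of connected components (and the multiset of component sizes) is an isomorphism invariant — an isomorphism maps each component of G1 bijectively onto a component of G2. Since G1 has 1 component(s) and G2 has 4, they cannot be isomorphic.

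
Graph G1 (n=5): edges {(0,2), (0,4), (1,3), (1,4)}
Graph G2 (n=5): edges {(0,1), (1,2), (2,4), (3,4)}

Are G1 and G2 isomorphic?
Yes, isomorphic

The graphs are isomorphic.
One valid mapping φ: V(G1) → V(G2): 0→4, 1→1, 2→3, 3→0, 4→2

Verify φ preserves adjacency — for each edge of G1, its image is an edge of G2:
  (0,2) → (φ(0),φ(2)) = (3,4) ∈ E(G2) ✓
  (0,4) → (φ(0),φ(4)) = (2,4) ∈ E(G2) ✓
  (1,3) → (φ(1),φ(3)) = (0,1) ∈ E(G2) ✓
  (1,4) → (φ(1),φ(4)) = (1,2) ∈ E(G2) ✓
All 4 edges of G1 map to edges of G2, and |E(G1)| = |E(G2)| = 4, so φ is a bijection on edges as well as vertices. Hence G1 ≅ G2.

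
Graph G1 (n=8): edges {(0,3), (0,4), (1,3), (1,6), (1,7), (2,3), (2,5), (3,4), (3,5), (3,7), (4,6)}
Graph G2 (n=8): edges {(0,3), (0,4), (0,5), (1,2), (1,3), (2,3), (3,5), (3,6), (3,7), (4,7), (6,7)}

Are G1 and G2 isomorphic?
Yes, isomorphic

The graphs are isomorphic.
One valid mapping φ: V(G1) → V(G2): 0→6, 1→0, 2→1, 3→3, 4→7, 5→2, 6→4, 7→5

Verify φ preserves adjacency — for each edge of G1, its image is an edge of G2:
  (0,3) → (φ(0),φ(3)) = (3,6) ∈ E(G2) ✓
  (0,4) → (φ(0),φ(4)) = (6,7) ∈ E(G2) ✓
  (1,3) → (φ(1),φ(3)) = (0,3) ∈ E(G2) ✓
  (1,6) → (φ(1),φ(6)) = (0,4) ∈ E(G2) ✓
  (1,7) → (φ(1),φ(7)) = (0,5) ∈ E(G2) ✓
  (2,3) → (φ(2),φ(3)) = (1,3) ∈ E(G2) ✓
  (2,5) → (φ(2),φ(5)) = (1,2) ∈ E(G2) ✓
  (3,4) → (φ(3),φ(4)) = (3,7) ∈ E(G2) ✓
  (3,5) → (φ(3),φ(5)) = (2,3) ∈ E(G2) ✓
  (3,7) → (φ(3),φ(7)) = (3,5) ∈ E(G2) ✓
  (4,6) → (φ(4),φ(6)) = (4,7) ∈ E(G2) ✓
All 11 edges of G1 map to edges of G2, and |E(G1)| = |E(G2)| = 11, so φ is a bijection on edges as well as vertices. Hence G1 ≅ G2.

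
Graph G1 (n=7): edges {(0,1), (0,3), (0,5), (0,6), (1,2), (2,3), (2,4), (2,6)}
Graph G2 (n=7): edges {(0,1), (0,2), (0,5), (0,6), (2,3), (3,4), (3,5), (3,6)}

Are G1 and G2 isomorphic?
Yes, isomorphic

The graphs are isomorphic.
One valid mapping φ: V(G1) → V(G2): 0→0, 1→6, 2→3, 3→2, 4→4, 5→1, 6→5

Verify φ preserves adjacency — for each edge of G1, its image is an edge of G2:
  (0,1) → (φ(0),φ(1)) = (0,6) ∈ E(G2) ✓
  (0,3) → (φ(0),φ(3)) = (0,2) ∈ E(G2) ✓
  (0,5) → (φ(0),φ(5)) = (0,1) ∈ E(G2) ✓
  (0,6) → (φ(0),φ(6)) = (0,5) ∈ E(G2) ✓
  (1,2) → (φ(1),φ(2)) = (3,6) ∈ E(G2) ✓
  (2,3) → (φ(2),φ(3)) = (2,3) ∈ E(G2) ✓
  (2,4) → (φ(2),φ(4)) = (3,4) ∈ E(G2) ✓
  (2,6) → (φ(2),φ(6)) = (3,5) ∈ E(G2) ✓
All 8 edges of G1 map to edges of G2, and |E(G1)| = |E(G2)| = 8, so φ is a bijection on edges as well as vertices. Hence G1 ≅ G2.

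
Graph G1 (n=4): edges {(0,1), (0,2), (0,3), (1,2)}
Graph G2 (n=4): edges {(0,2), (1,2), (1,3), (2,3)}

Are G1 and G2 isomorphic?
Yes, isomorphic

The graphs are isomorphic.
One valid mapping φ: V(G1) → V(G2): 0→2, 1→1, 2→3, 3→0

Verify φ preserves adjacency — for each edge of G1, its image is an edge of G2:
  (0,1) → (φ(0),φ(1)) = (1,2) ∈ E(G2) ✓
  (0,2) → (φ(0),φ(2)) = (2,3) ∈ E(G2) ✓
  (0,3) → (φ(0),φ(3)) = (0,2) ∈ E(G2) ✓
  (1,2) → (φ(1),φ(2)) = (1,3) ∈ E(G2) ✓
All 4 edges of G1 map to edges of G2, and |E(G1)| = |E(G2)| = 4, so φ is a bijection on edges as well as vertices. Hence G1 ≅ G2.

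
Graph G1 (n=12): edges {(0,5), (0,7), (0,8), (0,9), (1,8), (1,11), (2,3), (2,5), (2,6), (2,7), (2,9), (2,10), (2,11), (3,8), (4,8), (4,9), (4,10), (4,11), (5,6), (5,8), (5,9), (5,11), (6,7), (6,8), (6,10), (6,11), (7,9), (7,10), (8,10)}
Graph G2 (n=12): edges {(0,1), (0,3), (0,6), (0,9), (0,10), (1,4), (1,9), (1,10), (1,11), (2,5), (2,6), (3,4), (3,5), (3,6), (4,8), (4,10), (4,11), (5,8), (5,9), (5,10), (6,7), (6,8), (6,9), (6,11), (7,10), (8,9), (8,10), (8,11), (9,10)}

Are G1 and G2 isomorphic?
Yes, isomorphic

The graphs are isomorphic.
One valid mapping φ: V(G1) → V(G2): 0→11, 1→2, 2→10, 3→7, 4→3, 5→8, 6→9, 7→1, 8→6, 9→4, 10→0, 11→5

Verify φ preserves adjacency — for each edge of G1, its image is an edge of G2:
  (0,5) → (φ(0),φ(5)) = (8,11) ∈ E(G2) ✓
  (0,7) → (φ(0),φ(7)) = (1,11) ∈ E(G2) ✓
  (0,8) → (φ(0),φ(8)) = (6,11) ∈ E(G2) ✓
  (0,9) → (φ(0),φ(9)) = (4,11) ∈ E(G2) ✓
  (1,8) → (φ(1),φ(8)) = (2,6) ∈ E(G2) ✓
  (1,11) → (φ(1),φ(11)) = (2,5) ∈ E(G2) ✓
  (2,3) → (φ(2),φ(3)) = (7,10) ∈ E(G2) ✓
  (2,5) → (φ(2),φ(5)) = (8,10) ∈ E(G2) ✓
  (2,6) → (φ(2),φ(6)) = (9,10) ∈ E(G2) ✓
  (2,7) → (φ(2),φ(7)) = (1,10) ∈ E(G2) ✓
  (2,9) → (φ(2),φ(9)) = (4,10) ∈ E(G2) ✓
  (2,10) → (φ(2),φ(10)) = (0,10) ∈ E(G2) ✓
  (2,11) → (φ(2),φ(11)) = (5,10) ∈ E(G2) ✓
  (3,8) → (φ(3),φ(8)) = (6,7) ∈ E(G2) ✓
  (4,8) → (φ(4),φ(8)) = (3,6) ∈ E(G2) ✓
  (4,9) → (φ(4),φ(9)) = (3,4) ∈ E(G2) ✓
  (4,10) → (φ(4),φ(10)) = (0,3) ∈ E(G2) ✓
  (4,11) → (φ(4),φ(11)) = (3,5) ∈ E(G2) ✓
  (5,6) → (φ(5),φ(6)) = (8,9) ∈ E(G2) ✓
  (5,8) → (φ(5),φ(8)) = (6,8) ∈ E(G2) ✓
  (5,9) → (φ(5),φ(9)) = (4,8) ∈ E(G2) ✓
  (5,11) → (φ(5),φ(11)) = (5,8) ∈ E(G2) ✓
  (6,7) → (φ(6),φ(7)) = (1,9) ∈ E(G2) ✓
  (6,8) → (φ(6),φ(8)) = (6,9) ∈ E(G2) ✓
  (6,10) → (φ(6),φ(10)) = (0,9) ∈ E(G2) ✓
  (6,11) → (φ(6),φ(11)) = (5,9) ∈ E(G2) ✓
  (7,9) → (φ(7),φ(9)) = (1,4) ∈ E(G2) ✓
  (7,10) → (φ(7),φ(10)) = (0,1) ∈ E(G2) ✓
  (8,10) → (φ(8),φ(10)) = (0,6) ∈ E(G2) ✓
All 29 edges of G1 map to edges of G2, and |E(G1)| = |E(G2)| = 29, so φ is a bijection on edges as well as vertices. Hence G1 ≅ G2.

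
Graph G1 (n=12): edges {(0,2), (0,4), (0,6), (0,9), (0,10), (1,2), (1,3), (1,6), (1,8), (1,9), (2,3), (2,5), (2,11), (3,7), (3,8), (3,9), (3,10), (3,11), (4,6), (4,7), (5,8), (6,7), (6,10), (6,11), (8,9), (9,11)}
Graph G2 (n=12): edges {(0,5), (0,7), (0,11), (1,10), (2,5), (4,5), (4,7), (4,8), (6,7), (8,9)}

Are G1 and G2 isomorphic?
No, not isomorphic

The graphs are NOT isomorphic.

Connected components of G1: 1 component(s) with vertex sets [[0, 1, 2, 3, 4, 5, 6, 7, 8, 9, 10, 11]], sizes [12].
Connected components of G2: 3 component(s) with vertex sets [[3], [1, 10], [0, 2, 4, 5, 6, 7, 8, 9, 11]], sizes [1, 2, 9].
The number of connected components (and the multiset of component sizes) is an isomorphism invariant — an isomorphism maps each component of G1 bijectively onto a component of G2. Since G1 has 1 component(s) and G2 has 3, they cannot be isomorphic.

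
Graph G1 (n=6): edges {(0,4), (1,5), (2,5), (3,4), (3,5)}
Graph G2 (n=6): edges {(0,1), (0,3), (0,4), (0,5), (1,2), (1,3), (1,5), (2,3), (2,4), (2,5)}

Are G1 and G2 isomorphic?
No, not isomorphic

The graphs are NOT isomorphic.

Counting triangles (3-cliques): G1 has 0, G2 has 4.
Triangle count is an isomorphism invariant, so differing triangle counts rule out isomorphism.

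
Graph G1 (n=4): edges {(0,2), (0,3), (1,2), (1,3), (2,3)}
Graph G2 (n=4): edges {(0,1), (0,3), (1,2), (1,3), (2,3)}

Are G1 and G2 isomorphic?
Yes, isomorphic

The graphs are isomorphic.
One valid mapping φ: V(G1) → V(G2): 0→0, 1→2, 2→3, 3→1

Verify φ preserves adjacency — for each edge of G1, its image is an edge of G2:
  (0,2) → (φ(0),φ(2)) = (0,3) ∈ E(G2) ✓
  (0,3) → (φ(0),φ(3)) = (0,1) ∈ E(G2) ✓
  (1,2) → (φ(1),φ(2)) = (2,3) ∈ E(G2) ✓
  (1,3) → (φ(1),φ(3)) = (1,2) ∈ E(G2) ✓
  (2,3) → (φ(2),φ(3)) = (1,3) ∈ E(G2) ✓
All 5 edges of G1 map to edges of G2, and |E(G1)| = |E(G2)| = 5, so φ is a bijection on edges as well as vertices. Hence G1 ≅ G2.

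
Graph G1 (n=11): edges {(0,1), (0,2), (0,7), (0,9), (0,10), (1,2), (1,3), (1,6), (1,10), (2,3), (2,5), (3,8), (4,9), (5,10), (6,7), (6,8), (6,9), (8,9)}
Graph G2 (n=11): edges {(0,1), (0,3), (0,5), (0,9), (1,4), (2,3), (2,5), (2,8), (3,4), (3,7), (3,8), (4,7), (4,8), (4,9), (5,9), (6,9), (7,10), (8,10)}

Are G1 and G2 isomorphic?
Yes, isomorphic

The graphs are isomorphic.
One valid mapping φ: V(G1) → V(G2): 0→4, 1→3, 2→8, 3→2, 4→6, 5→10, 6→0, 7→1, 8→5, 9→9, 10→7

Verify φ preserves adjacency — for each edge of G1, its image is an edge of G2:
  (0,1) → (φ(0),φ(1)) = (3,4) ∈ E(G2) ✓
  (0,2) → (φ(0),φ(2)) = (4,8) ∈ E(G2) ✓
  (0,7) → (φ(0),φ(7)) = (1,4) ∈ E(G2) ✓
  (0,9) → (φ(0),φ(9)) = (4,9) ∈ E(G2) ✓
  (0,10) → (φ(0),φ(10)) = (4,7) ∈ E(G2) ✓
  (1,2) → (φ(1),φ(2)) = (3,8) ∈ E(G2) ✓
  (1,3) → (φ(1),φ(3)) = (2,3) ∈ E(G2) ✓
  (1,6) → (φ(1),φ(6)) = (0,3) ∈ E(G2) ✓
  (1,10) → (φ(1),φ(10)) = (3,7) ∈ E(G2) ✓
  (2,3) → (φ(2),φ(3)) = (2,8) ∈ E(G2) ✓
  (2,5) → (φ(2),φ(5)) = (8,10) ∈ E(G2) ✓
  (3,8) → (φ(3),φ(8)) = (2,5) ∈ E(G2) ✓
  (4,9) → (φ(4),φ(9)) = (6,9) ∈ E(G2) ✓
  (5,10) → (φ(5),φ(10)) = (7,10) ∈ E(G2) ✓
  (6,7) → (φ(6),φ(7)) = (0,1) ∈ E(G2) ✓
  (6,8) → (φ(6),φ(8)) = (0,5) ∈ E(G2) ✓
  (6,9) → (φ(6),φ(9)) = (0,9) ∈ E(G2) ✓
  (8,9) → (φ(8),φ(9)) = (5,9) ∈ E(G2) ✓
All 18 edges of G1 map to edges of G2, and |E(G1)| = |E(G2)| = 18, so φ is a bijection on edges as well as vertices. Hence G1 ≅ G2.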